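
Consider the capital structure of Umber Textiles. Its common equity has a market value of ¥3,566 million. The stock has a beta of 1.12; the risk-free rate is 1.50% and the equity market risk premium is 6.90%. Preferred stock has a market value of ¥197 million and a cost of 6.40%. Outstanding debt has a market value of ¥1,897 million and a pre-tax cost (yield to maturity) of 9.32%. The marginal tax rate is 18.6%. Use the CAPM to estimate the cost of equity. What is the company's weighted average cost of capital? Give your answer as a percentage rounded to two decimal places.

8.58%

Cost of equity via CAPM: Re = 1.5% + 1.12 × 6.9% = 9.2280%.
Total capital V = 3566 + 197 + 1897 = 5660.
Equity: weight = 3566/5660 = 0.6300; cost = 9.228%.
Preferred: weight = 197/5660 = 0.0348; cost = 6.4%.
Debt: weight = 1897/5660 = 0.3352; after-tax cost = 9.32% × (1 − 18.6%) = 7.5865%.
WACC = 0.6300 × 9.2280% + 0.0348 × 6.4000% + 0.3352 × 7.5865% = 8.5794%.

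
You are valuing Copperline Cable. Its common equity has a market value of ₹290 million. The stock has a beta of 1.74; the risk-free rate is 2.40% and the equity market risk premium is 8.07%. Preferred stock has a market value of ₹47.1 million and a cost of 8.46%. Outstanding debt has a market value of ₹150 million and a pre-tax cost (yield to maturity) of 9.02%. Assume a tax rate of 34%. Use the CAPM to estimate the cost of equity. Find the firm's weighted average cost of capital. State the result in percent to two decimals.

12.44%

Cost of equity via CAPM: Re = 2.4% + 1.74 × 8.07% = 16.4418%.
Total capital V = 290 + 47.1 + 150 = 487.1.
Equity: weight = 290/487.1 = 0.5954; cost = 16.4418%.
Preferred: weight = 47.1/487.1 = 0.0967; cost = 8.46%.
Debt: weight = 150/487.1 = 0.3079; after-tax cost = 9.02% × (1 − 34%) = 5.9532%.
WACC = 0.5954 × 16.4418% + 0.0967 × 8.4600% + 0.3079 × 5.9532% = 12.4401%.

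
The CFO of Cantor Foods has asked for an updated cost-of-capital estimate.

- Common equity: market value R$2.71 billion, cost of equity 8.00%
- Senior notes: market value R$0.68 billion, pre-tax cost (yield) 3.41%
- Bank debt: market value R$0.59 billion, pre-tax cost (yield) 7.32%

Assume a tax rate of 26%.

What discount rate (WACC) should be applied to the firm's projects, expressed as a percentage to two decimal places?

Total capital V = 2.71 + 0.68 + 0.59 = 3.98.
Equity: weight = 2.71/3.98 = 0.6809; cost = 8%.
Senior notes: weight = 0.68/3.98 = 0.1709; after-tax cost = 3.41% × (1 − 26%) = 2.5234%.
Bank debt: weight = 0.59/3.98 = 0.1482; after-tax cost = 7.32% × (1 − 26%) = 5.4168%.
WACC = 0.6809 × 8.0000% + 0.1709 × 2.5234% + 0.1482 × 5.4168% = 6.6814%.

6.68%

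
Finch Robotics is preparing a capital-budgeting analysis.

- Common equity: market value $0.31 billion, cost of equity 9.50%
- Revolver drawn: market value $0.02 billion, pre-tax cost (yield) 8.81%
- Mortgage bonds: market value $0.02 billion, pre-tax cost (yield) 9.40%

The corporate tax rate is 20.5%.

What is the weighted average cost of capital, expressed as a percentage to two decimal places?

9.24%

Total capital V = 0.31 + 0.02 + 0.02 = 0.35.
Equity: weight = 0.31/0.35 = 0.8857; cost = 9.5%.
Revolver drawn: weight = 0.02/0.35 = 0.0571; after-tax cost = 8.81% × (1 − 20.5%) = 7.0040%.
Mortgage bonds: weight = 0.02/0.35 = 0.0571; after-tax cost = 9.4% × (1 − 20.5%) = 7.4730%.
WACC = 0.8857 × 9.5000% + 0.0571 × 7.0040% + 0.0571 × 7.4730% = 9.2415%.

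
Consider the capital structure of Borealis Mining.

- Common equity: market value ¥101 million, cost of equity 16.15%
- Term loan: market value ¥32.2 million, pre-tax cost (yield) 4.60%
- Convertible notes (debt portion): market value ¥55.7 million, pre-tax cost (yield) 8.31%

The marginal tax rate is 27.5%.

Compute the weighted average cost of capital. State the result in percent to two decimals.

Total capital V = 101 + 32.2 + 55.7 = 188.9.
Equity: weight = 101/188.9 = 0.5347; cost = 16.15%.
Term loan: weight = 32.2/188.9 = 0.1705; after-tax cost = 4.6% × (1 − 27.5%) = 3.3350%.
Convertible notes (debt portion): weight = 55.7/188.9 = 0.2949; after-tax cost = 8.31% × (1 − 27.5%) = 6.0248%.
WACC = 0.5347 × 16.1500% + 0.1705 × 3.3350% + 0.2949 × 6.0248% = 10.9800%.

10.98%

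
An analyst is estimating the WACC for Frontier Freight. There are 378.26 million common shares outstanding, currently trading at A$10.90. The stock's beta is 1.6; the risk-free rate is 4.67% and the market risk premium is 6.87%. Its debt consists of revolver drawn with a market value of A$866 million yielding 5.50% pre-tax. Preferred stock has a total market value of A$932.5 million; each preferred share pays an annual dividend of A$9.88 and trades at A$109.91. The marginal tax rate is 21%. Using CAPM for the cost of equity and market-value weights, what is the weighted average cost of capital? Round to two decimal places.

12.96%

Cost of equity via CAPM: Re = 4.67% + 1.6 × 6.87% = 15.6620%.
Cost of preferred: Rp = 9.88 / 109.91 = 8.9892%.
Market value of equity E = 10.9 × 378.26m = 4123.034m.
Total capital V = 4123.034 + 932.5 + 866 = 5921.534.
Equity: weight = 4123.034/5921.534 = 0.6963; cost = 15.662%.
Preferred: weight = 932.5/5921.534 = 0.1575; cost = 8.9892%.
Revolver drawn: weight = 866/5921.534 = 0.1462; after-tax cost = 5.5% × (1 − 21%) = 4.3450%.
WACC = 0.6963 × 15.6620% + 0.1575 × 8.9892% + 0.1462 × 4.3450% = 12.9561%.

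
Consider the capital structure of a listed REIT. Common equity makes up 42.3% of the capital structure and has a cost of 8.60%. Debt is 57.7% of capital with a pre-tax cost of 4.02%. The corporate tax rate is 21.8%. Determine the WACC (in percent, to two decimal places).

After-tax cost of debt = 4.02% × (1 − 21.8%) = 3.1436%.
WACC = 0.423 × 8.6000% + 0.577 × 3.1436% = 5.4517%.

5.45%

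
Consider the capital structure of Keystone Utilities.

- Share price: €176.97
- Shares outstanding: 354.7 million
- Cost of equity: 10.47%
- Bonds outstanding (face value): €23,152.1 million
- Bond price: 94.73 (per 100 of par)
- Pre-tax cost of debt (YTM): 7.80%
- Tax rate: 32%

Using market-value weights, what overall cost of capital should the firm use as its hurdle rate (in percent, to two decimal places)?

Market value of equity E = 176.97 × 354.7m = 62771.259m. Market value of debt D = 23152.1m × 94.73/100 = 21931.98433m.
Total capital V = 62771.259 + 21931.98433 = 84703.24333.
Equity: weight = 62771.259/84703.24333 = 0.7411; cost = 10.47%.
Bonds outstanding: weight = 21931.98433/84703.24333 = 0.2589; after-tax cost = 7.8% × (1 − 32%) = 5.3040%.
WACC = 0.7411 × 10.4700% + 0.2589 × 5.3040% = 9.1324%.

9.13%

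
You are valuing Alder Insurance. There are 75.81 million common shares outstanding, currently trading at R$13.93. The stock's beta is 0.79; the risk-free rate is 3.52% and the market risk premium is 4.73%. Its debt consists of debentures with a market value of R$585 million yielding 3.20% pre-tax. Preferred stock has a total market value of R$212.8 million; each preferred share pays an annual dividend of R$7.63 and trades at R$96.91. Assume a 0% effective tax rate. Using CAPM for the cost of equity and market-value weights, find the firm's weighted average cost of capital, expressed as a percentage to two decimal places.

Cost of equity via CAPM: Re = 3.52% + 0.79 × 4.73% = 7.2567%.
Cost of preferred: Rp = 7.63 / 96.91 = 7.8733%.
Market value of equity E = 13.93 × 75.81m = 1056.0333m.
Total capital V = 1056.0333 + 212.8 + 585 = 1853.8333.
Equity: weight = 1056.0333/1853.8333 = 0.5696; cost = 7.2567%.
Preferred: weight = 212.8/1853.8333 = 0.1148; cost = 7.8733%.
Debentures: weight = 585/1853.8333 = 0.3156; after-tax cost = 3.2% × (1 − 0%) = 3.2000%.
WACC = 0.5696 × 7.2567% + 0.1148 × 7.8733% + 0.3156 × 3.2000% = 6.0473%.

6.05%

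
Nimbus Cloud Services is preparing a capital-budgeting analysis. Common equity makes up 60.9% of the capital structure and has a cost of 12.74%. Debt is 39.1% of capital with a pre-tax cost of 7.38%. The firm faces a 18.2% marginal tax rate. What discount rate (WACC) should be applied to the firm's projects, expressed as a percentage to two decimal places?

After-tax cost of debt = 7.38% × (1 − 18.2%) = 6.0368%.
WACC = 0.609 × 12.7400% + 0.391 × 6.0368% = 10.1191%.

10.12%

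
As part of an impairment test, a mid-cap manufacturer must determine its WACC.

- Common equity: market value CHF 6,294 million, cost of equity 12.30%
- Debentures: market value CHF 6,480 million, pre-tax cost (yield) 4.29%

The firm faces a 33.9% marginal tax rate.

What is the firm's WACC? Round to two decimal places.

Total capital V = 6294 + 6480 = 12774.
Equity: weight = 6294/12774 = 0.4927; cost = 12.3%.
Debentures: weight = 6480/12774 = 0.5073; after-tax cost = 4.29% × (1 − 33.9%) = 2.8357%.
WACC = 0.4927 × 12.3000% + 0.5073 × 2.8357% = 7.4989%.

7.50%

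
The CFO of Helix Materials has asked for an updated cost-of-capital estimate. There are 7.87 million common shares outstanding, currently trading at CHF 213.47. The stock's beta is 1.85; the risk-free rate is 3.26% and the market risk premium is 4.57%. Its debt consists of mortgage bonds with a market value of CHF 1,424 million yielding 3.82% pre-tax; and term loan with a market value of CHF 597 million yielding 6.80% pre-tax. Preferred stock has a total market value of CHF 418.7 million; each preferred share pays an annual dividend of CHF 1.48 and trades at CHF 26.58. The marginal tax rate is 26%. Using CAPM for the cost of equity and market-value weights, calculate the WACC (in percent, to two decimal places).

Cost of equity via CAPM: Re = 3.26% + 1.85 × 4.57% = 11.7145%.
Cost of preferred: Rp = 1.48 / 26.58 = 5.5681%.
Market value of equity E = 213.47 × 7.87m = 1680.0089m.
Total capital V = 1680.0089 + 418.7 + 1424 + 597 = 4119.7089.
Equity: weight = 1680.0089/4119.7089 = 0.4078; cost = 11.7145%.
Preferred: weight = 418.7/4119.7089 = 0.1016; cost = 5.5681%.
Mortgage bonds: weight = 1424/4119.7089 = 0.3457; after-tax cost = 3.82% × (1 − 26%) = 2.8268%.
Term loan: weight = 597/4119.7089 = 0.1449; after-tax cost = 6.8% × (1 − 26%) = 5.0320%.
WACC = 0.4078 × 11.7145% + 0.1016 × 5.5681% + 0.3457 × 2.8268% + 0.1449 × 5.0320% = 7.0494%.

7.05%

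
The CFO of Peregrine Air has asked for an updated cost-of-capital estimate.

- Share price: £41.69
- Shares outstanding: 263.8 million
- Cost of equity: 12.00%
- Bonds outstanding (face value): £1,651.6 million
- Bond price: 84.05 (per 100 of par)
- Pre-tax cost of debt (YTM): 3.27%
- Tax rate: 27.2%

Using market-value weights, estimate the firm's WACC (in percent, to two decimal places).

10.92%

Market value of equity E = 41.69 × 263.8m = 10997.822m. Market value of debt D = 1651.6m × 84.05/100 = 1388.1698m.
Total capital V = 10997.822 + 1388.1698 = 12385.9918.
Equity: weight = 10997.822/12385.9918 = 0.8879; cost = 12%.
Bonds outstanding: weight = 1388.1698/12385.9918 = 0.1121; after-tax cost = 3.27% × (1 − 27.2%) = 2.3806%.
WACC = 0.8879 × 12.0000% + 0.1121 × 2.3806% = 10.9219%.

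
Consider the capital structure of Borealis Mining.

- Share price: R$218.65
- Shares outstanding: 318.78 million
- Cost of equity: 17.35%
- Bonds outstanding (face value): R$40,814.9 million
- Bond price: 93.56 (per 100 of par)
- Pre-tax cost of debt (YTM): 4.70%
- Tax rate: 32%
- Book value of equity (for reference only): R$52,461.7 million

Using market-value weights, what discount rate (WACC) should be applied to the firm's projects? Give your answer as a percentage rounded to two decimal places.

12.34%

Market value of equity E = 218.65 × 318.78m = 69701.247m. Market value of debt D = 40814.9m × 93.56/100 = 38186.42044m.
Total capital V = 69701.247 + 38186.42044 = 107887.66744.
Equity: weight = 69701.247/107887.66744 = 0.6461; cost = 17.35%.
Bonds outstanding: weight = 38186.42044/107887.66744 = 0.3539; after-tax cost = 4.7% × (1 − 32%) = 3.1960%.
WACC = 0.6461 × 17.3500% + 0.3539 × 3.1960% = 12.3402%.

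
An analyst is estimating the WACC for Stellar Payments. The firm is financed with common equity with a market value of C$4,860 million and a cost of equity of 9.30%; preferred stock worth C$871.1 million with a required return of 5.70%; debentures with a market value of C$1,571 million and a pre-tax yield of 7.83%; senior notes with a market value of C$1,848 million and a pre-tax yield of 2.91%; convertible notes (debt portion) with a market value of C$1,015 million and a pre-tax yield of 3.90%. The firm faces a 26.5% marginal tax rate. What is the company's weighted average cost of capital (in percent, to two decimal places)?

6.50%

Total capital V = 4860 + 871.1 + 1571 + 1848 + 1015 = 10165.1.
Equity: weight = 4860/10165.1 = 0.4781; cost = 9.3%.
Preferred: weight = 871.1/10165.1 = 0.0857; cost = 5.7%.
Debentures: weight = 1571/10165.1 = 0.1545; after-tax cost = 7.83% × (1 − 26.5%) = 5.7550%.
Senior notes: weight = 1848/10165.1 = 0.1818; after-tax cost = 2.91% × (1 − 26.5%) = 2.1389%.
Convertible notes (debt portion): weight = 1015/10165.1 = 0.0999; after-tax cost = 3.9% × (1 − 26.5%) = 2.8665%.
WACC = 0.4781 × 9.3000% + 0.0857 × 5.7000% + 0.1545 × 5.7550% + 0.1818 × 2.1389% + 0.0999 × 2.8665% = 6.4994%.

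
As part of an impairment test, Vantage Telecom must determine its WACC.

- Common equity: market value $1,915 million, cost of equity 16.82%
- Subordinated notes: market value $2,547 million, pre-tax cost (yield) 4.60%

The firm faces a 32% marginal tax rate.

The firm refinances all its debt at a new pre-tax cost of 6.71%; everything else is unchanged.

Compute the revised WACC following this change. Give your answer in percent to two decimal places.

After the change:
Total capital V = 1915 + 2547 = 4462.
Equity: weight = 1915/4462 = 0.4292; cost = 16.82%.
Subordinated notes: weight = 2547/4462 = 0.5708; after-tax cost = 6.71% × (1 − 32%) = 4.5628%.
WACC = 0.4292 × 16.8200% + 0.5708 × 4.5628% = 9.8233%.

9.82%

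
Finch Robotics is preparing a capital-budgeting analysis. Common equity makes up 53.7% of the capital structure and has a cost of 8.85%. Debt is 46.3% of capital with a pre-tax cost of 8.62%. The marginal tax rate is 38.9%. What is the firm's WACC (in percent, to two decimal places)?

After-tax cost of debt = 8.62% × (1 − 38.9%) = 5.2668%.
WACC = 0.537 × 8.8500% + 0.463 × 5.2668% = 7.1910%.

7.19%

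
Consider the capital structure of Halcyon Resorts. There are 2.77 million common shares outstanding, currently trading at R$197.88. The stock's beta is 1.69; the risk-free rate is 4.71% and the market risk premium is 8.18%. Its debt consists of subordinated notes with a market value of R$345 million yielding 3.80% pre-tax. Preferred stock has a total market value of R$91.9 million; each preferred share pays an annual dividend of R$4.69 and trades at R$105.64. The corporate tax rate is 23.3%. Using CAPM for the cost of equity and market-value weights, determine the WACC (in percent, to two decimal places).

Cost of equity via CAPM: Re = 4.71% + 1.69 × 8.18% = 18.5342%.
Cost of preferred: Rp = 4.69 / 105.64 = 4.4396%.
Market value of equity E = 197.88 × 2.77m = 548.1276m.
Total capital V = 548.1276 + 91.9 + 345 = 985.0276.
Equity: weight = 548.1276/985.0276 = 0.5565; cost = 18.5342%.
Preferred: weight = 91.9/985.0276 = 0.0933; cost = 4.4396%.
Subordinated notes: weight = 345/985.0276 = 0.3502; after-tax cost = 3.8% × (1 − 23.3%) = 2.9146%.
WACC = 0.5565 × 18.5342% + 0.0933 × 4.4396% + 0.3502 × 2.9146% = 11.7485%.

11.75%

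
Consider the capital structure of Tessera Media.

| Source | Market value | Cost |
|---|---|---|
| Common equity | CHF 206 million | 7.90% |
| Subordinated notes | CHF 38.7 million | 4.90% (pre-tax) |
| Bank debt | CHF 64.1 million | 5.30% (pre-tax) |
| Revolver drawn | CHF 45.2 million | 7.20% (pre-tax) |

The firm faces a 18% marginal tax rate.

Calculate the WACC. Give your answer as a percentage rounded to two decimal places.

6.58%

Total capital V = 206 + 38.7 + 64.1 + 45.2 = 354.
Equity: weight = 206/354 = 0.5819; cost = 7.9%.
Subordinated notes: weight = 38.7/354 = 0.1093; after-tax cost = 4.9% × (1 − 18%) = 4.0180%.
Bank debt: weight = 64.1/354 = 0.1811; after-tax cost = 5.3% × (1 − 18%) = 4.3460%.
Revolver drawn: weight = 45.2/354 = 0.1277; after-tax cost = 7.2% × (1 − 18%) = 5.9040%.
WACC = 0.5819 × 7.9000% + 0.1093 × 4.0180% + 0.1811 × 4.3460% + 0.1277 × 5.9040% = 6.5772%.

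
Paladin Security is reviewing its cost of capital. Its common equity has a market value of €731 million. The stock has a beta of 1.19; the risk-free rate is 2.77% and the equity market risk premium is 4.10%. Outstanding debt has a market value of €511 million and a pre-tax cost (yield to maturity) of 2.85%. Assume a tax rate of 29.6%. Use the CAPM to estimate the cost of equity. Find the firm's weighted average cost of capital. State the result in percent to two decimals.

Cost of equity via CAPM: Re = 2.77% + 1.19 × 4.1% = 7.6490%.
Total capital V = 731 + 511 = 1242.
Equity: weight = 731/1242 = 0.5886; cost = 7.649%.
Debt: weight = 511/1242 = 0.4114; after-tax cost = 2.85% × (1 − 29.6%) = 2.0064%.
WACC = 0.5886 × 7.6490% + 0.4114 × 2.0064% = 5.3274%.

5.33%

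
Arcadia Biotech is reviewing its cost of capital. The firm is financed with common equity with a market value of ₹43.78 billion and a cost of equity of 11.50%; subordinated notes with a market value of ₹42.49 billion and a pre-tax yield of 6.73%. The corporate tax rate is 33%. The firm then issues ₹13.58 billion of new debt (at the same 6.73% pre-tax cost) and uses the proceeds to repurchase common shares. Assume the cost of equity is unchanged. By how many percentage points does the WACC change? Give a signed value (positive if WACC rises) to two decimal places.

Current WACC:
Total capital V = 43.78 + 42.49 = 86.27.
Equity: weight = 43.78/86.27 = 0.5075; cost = 11.5%.
Subordinated notes: weight = 42.49/86.27 = 0.4925; after-tax cost = 6.73% × (1 − 33%) = 4.5091%.
WACC = 0.5075 × 11.5000% + 0.4925 × 4.5091% = 8.0568%.
After the change:
Total capital V = 30.2 + 56.07 = 86.27.
Equity: weight = 30.2/86.27 = 0.3501; cost = 11.5%.
Subordinated notes: weight = 56.07/86.27 = 0.6499; after-tax cost = 6.73% × (1 − 33%) = 4.5091%.
WACC = 0.3501 × 11.5000% + 0.6499 × 4.5091% = 6.9564%.
Change in WACC = 6.9564% − 8.0568% = -1.1005 pp.

-1.10 pp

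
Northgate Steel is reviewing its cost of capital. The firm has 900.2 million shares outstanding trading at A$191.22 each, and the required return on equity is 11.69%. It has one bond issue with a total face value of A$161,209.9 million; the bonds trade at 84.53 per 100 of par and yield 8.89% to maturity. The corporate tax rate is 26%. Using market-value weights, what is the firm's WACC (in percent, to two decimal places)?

9.43%

Market value of equity E = 191.22 × 900.2m = 172136.244m. Market value of debt D = 161209.9m × 84.53/100 = 136270.72847m.
Total capital V = 172136.244 + 136270.72847 = 308406.97247.
Equity: weight = 172136.244/308406.97247 = 0.5581; cost = 11.69%.
Bonds outstanding: weight = 136270.72847/308406.97247 = 0.4419; after-tax cost = 8.89% × (1 − 26%) = 6.5786%.
WACC = 0.5581 × 11.6900% + 0.4419 × 6.5786% = 9.4315%.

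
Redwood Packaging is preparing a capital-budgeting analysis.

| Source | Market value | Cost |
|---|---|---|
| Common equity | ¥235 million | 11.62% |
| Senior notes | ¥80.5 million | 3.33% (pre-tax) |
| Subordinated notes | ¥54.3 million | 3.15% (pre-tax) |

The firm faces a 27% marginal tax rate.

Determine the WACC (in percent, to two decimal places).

Total capital V = 235 + 80.5 + 54.3 = 369.8.
Equity: weight = 235/369.8 = 0.6355; cost = 11.62%.
Senior notes: weight = 80.5/369.8 = 0.2177; after-tax cost = 3.33% × (1 − 27%) = 2.4309%.
Subordinated notes: weight = 54.3/369.8 = 0.1468; after-tax cost = 3.15% × (1 − 27%) = 2.2995%.
WACC = 0.6355 × 11.6200% + 0.2177 × 2.4309% + 0.1468 × 2.2995% = 8.2511%.

8.25%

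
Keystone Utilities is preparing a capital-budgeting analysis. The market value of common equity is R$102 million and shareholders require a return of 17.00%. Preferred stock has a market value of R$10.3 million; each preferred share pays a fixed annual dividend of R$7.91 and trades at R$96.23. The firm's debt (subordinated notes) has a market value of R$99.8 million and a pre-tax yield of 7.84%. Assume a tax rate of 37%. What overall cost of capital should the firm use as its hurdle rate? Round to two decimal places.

10.90%

Cost of preferred: Rp = 7.91 / 96.23 = 8.2199%.
Total capital V = 102 + 10.3 + 99.8 = 212.1.
Equity: weight = 102/212.1 = 0.4809; cost = 17%.
Preferred: weight = 10.3/212.1 = 0.0486; cost = 8.2199%.
Subordinated notes: weight = 99.8/212.1 = 0.4705; after-tax cost = 7.84% × (1 − 37%) = 4.9392%.
WACC = 0.4809 × 17.0000% + 0.0486 × 8.2199% + 0.4705 × 4.9392% = 10.8986%.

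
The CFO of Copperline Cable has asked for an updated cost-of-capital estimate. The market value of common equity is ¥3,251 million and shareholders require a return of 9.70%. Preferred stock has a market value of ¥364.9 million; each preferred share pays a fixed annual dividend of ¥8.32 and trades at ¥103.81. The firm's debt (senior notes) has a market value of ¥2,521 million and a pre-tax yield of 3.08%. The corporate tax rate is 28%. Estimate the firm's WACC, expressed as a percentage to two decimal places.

6.53%

Cost of preferred: Rp = 8.32 / 103.81 = 8.0146%.
Total capital V = 3251 + 364.9 + 2521 = 6136.9.
Equity: weight = 3251/6136.9 = 0.5297; cost = 9.7%.
Preferred: weight = 364.9/6136.9 = 0.0595; cost = 8.0146%.
Senior notes: weight = 2521/6136.9 = 0.4108; after-tax cost = 3.08% × (1 − 28%) = 2.2176%.
WACC = 0.5297 × 9.7000% + 0.0595 × 8.0146% + 0.4108 × 2.2176% = 6.5261%.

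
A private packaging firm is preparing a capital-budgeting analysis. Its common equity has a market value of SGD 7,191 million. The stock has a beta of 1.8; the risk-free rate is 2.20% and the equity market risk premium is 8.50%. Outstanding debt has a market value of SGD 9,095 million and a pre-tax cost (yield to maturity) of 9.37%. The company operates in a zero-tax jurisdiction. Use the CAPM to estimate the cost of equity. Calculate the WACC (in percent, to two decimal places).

12.96%

Cost of equity via CAPM: Re = 2.2% + 1.8 × 8.5% = 17.5000%.
Total capital V = 7191 + 9095 = 16286.
Equity: weight = 7191/16286 = 0.4415; cost = 17.5%.
Debt: weight = 9095/16286 = 0.5585; after-tax cost = 9.37% × (1 − 0%) = 9.3700%.
WACC = 0.4415 × 17.5000% + 0.5585 × 9.3700% = 12.9598%.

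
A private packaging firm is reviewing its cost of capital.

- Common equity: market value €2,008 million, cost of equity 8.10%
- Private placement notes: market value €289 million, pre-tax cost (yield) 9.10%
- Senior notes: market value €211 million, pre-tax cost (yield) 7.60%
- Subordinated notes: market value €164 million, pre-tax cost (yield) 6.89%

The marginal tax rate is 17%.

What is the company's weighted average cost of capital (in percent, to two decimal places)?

Total capital V = 2008 + 289 + 211 + 164 = 2672.
Equity: weight = 2008/2672 = 0.7515; cost = 8.1%.
Private placement notes: weight = 289/2672 = 0.1082; after-tax cost = 9.1% × (1 − 17%) = 7.5530%.
Senior notes: weight = 211/2672 = 0.0790; after-tax cost = 7.6% × (1 − 17%) = 6.3080%.
Subordinated notes: weight = 164/2672 = 0.0614; after-tax cost = 6.89% × (1 − 17%) = 5.7187%.
WACC = 0.7515 × 8.1000% + 0.1082 × 7.5530% + 0.0790 × 6.3080% + 0.0614 × 5.7187% = 7.7532%.

7.75%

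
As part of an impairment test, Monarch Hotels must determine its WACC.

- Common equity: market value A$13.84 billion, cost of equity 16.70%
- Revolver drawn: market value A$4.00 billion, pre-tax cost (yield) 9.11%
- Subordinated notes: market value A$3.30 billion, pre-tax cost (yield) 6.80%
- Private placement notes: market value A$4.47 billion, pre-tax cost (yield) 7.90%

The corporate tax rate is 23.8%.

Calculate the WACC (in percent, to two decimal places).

Total capital V = 13.84 + 4 + 3.3 + 4.47 = 25.61.
Equity: weight = 13.84/25.61 = 0.5404; cost = 16.7%.
Revolver drawn: weight = 4/25.61 = 0.1562; after-tax cost = 9.11% × (1 − 23.8%) = 6.9418%.
Subordinated notes: weight = 3.3/25.61 = 0.1289; after-tax cost = 6.8% × (1 − 23.8%) = 5.1816%.
Private placement notes: weight = 4.47/25.61 = 0.1745; after-tax cost = 7.9% × (1 − 23.8%) = 6.0198%.
WACC = 0.5404 × 16.7000% + 0.1562 × 6.9418% + 0.1289 × 5.1816% + 0.1745 × 6.0198% = 11.8275%.

11.83%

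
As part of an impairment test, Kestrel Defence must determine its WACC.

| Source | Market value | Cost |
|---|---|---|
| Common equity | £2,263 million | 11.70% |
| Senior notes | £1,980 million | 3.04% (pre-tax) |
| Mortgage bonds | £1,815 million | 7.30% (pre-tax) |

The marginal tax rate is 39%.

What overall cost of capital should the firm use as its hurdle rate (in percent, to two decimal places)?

Total capital V = 2263 + 1980 + 1815 = 6058.
Equity: weight = 2263/6058 = 0.3736; cost = 11.7%.
Senior notes: weight = 1980/6058 = 0.3268; after-tax cost = 3.04% × (1 − 39%) = 1.8544%.
Mortgage bonds: weight = 1815/6058 = 0.2996; after-tax cost = 7.3% × (1 − 39%) = 4.4530%.
WACC = 0.3736 × 11.7000% + 0.3268 × 1.8544% + 0.2996 × 4.4530% = 6.3108%.

6.31%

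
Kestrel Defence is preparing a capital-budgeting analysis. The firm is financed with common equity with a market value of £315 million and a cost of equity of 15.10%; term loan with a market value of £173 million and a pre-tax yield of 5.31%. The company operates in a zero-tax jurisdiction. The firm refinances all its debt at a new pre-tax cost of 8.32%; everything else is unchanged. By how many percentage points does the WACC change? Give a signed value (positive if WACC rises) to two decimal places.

+1.07 pp

Current WACC:
Total capital V = 315 + 173 = 488.
Equity: weight = 315/488 = 0.6455; cost = 15.1%.
Term loan: weight = 173/488 = 0.3545; after-tax cost = 5.31% × (1 − 0%) = 5.3100%.
WACC = 0.6455 × 15.1000% + 0.3545 × 5.3100% = 11.6294%.
After the change:
Total capital V = 315 + 173 = 488.
Equity: weight = 315/488 = 0.6455; cost = 15.1%.
Term loan: weight = 173/488 = 0.3545; after-tax cost = 8.32% × (1 − 0%) = 8.3200%.
WACC = 0.6455 × 15.1000% + 0.3545 × 8.3200% = 12.6964%.
Change in WACC = 12.6964% − 11.6294% = 1.0671 pp.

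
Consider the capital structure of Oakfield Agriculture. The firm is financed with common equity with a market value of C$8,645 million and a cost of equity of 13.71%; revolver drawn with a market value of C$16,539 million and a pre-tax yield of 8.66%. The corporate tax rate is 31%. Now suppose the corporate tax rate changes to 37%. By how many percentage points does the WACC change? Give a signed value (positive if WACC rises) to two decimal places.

Current WACC:
Total capital V = 8645 + 16539 = 25184.
Equity: weight = 8645/25184 = 0.3433; cost = 13.71%.
Revolver drawn: weight = 16539/25184 = 0.6567; after-tax cost = 8.66% × (1 − 31%) = 5.9754%.
WACC = 0.3433 × 13.7100% + 0.6567 × 5.9754% = 8.6305%.
After the change:
Total capital V = 8645 + 16539 = 25184.
Equity: weight = 8645/25184 = 0.3433; cost = 13.71%.
Revolver drawn: weight = 16539/25184 = 0.6567; after-tax cost = 8.66% × (1 − 37%) = 5.4558%.
WACC = 0.3433 × 13.7100% + 0.6567 × 5.4558% = 8.2892%.
Change in WACC = 8.2892% − 8.6305% = -0.3412 pp.

-0.34 pp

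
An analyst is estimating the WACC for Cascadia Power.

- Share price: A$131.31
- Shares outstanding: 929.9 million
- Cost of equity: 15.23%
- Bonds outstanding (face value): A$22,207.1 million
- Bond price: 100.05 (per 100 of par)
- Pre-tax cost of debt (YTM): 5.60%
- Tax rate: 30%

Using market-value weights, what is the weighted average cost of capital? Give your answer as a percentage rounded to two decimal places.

Market value of equity E = 131.31 × 929.9m = 122105.169m. Market value of debt D = 22207.1m × 100.05/100 = 22218.20355m.
Total capital V = 122105.169 + 22218.20355 = 144323.37255.
Equity: weight = 122105.169/144323.37255 = 0.8461; cost = 15.23%.
Bonds outstanding: weight = 22218.20355/144323.37255 = 0.1539; after-tax cost = 5.6% × (1 − 30%) = 3.9200%.
WACC = 0.8461 × 15.2300% + 0.1539 × 3.9200% = 13.4889%.

13.49%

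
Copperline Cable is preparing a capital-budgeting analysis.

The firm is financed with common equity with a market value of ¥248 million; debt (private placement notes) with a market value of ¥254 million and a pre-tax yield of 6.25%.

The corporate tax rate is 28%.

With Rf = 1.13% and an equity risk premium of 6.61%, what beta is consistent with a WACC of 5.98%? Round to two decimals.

0.96

Total capital V = 248 + 254 = 502.
Equity weight = 248/502 = 0.4940.
Private placement notes weight = 254/502 = 0.5060.
Debt contribution = 0.5060 × 6.25% × (1 − 28%) = 2.2769%.
Required equity contribution = 5.98% − 2.2769% = 3.7031%  ⇒  Re = 7.4958%.
CAPM: 7.4958% = 1.13% + β × 6.61%  ⇒  β = 0.9631.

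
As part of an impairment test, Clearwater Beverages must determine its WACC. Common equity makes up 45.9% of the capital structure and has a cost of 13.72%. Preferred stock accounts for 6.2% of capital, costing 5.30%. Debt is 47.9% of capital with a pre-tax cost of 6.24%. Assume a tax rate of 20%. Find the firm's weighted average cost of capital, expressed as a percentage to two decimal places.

After-tax cost of debt = 6.24% × (1 − 20%) = 4.9920%.
WACC = 0.459 × 13.7200% + 0.062 × 5.3000% + 0.479 × 4.9920% = 9.0172%.

9.02%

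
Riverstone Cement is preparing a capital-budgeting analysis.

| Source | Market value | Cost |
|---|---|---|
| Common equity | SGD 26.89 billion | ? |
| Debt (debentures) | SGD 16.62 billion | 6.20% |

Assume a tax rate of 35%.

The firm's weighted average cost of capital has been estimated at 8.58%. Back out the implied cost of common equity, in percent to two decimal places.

11.39%

Total capital V = 26.89 + 16.62 = 43.51.
Equity weight = 26.89/43.51 = 0.6180.
Debentures weight = 16.62/43.51 = 0.3820.
Debt contribution = 0.3820 × 6.2% × (1 − 35%) = 1.5394%.
Required equity contribution = 8.58% − 1.5394% = 7.0406%.
Re = 7.0406% / 0.6180 = 11.3922%.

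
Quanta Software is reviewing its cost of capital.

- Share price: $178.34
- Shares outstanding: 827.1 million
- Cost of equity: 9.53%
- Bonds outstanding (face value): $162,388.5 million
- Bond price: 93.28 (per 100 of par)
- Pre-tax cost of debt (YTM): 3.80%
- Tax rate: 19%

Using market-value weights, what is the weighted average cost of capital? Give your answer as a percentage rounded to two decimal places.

6.26%

Market value of equity E = 178.34 × 827.1m = 147505.014m. Market value of debt D = 162388.5m × 93.28/100 = 151475.9928m.
Total capital V = 147505.014 + 151475.9928 = 298981.0068.
Equity: weight = 147505.014/298981.0068 = 0.4934; cost = 9.53%.
Bonds outstanding: weight = 151475.9928/298981.0068 = 0.5066; after-tax cost = 3.8% × (1 − 19%) = 3.0780%.
WACC = 0.4934 × 9.5300% + 0.5066 × 3.0780% = 6.2612%.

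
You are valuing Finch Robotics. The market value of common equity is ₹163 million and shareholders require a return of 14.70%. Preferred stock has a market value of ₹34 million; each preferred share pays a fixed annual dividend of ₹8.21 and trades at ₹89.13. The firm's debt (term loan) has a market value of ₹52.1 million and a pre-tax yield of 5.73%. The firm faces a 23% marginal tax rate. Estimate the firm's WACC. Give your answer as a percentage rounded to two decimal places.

11.80%

Cost of preferred: Rp = 8.21 / 89.13 = 9.2113%.
Total capital V = 163 + 34 + 52.1 = 249.1.
Equity: weight = 163/249.1 = 0.6544; cost = 14.7%.
Preferred: weight = 34/249.1 = 0.1365; cost = 9.2113%.
Term loan: weight = 52.1/249.1 = 0.2092; after-tax cost = 5.73% × (1 − 23%) = 4.4121%.
WACC = 0.6544 × 14.7000% + 0.1365 × 9.2113% + 0.2092 × 4.4121% = 11.7991%.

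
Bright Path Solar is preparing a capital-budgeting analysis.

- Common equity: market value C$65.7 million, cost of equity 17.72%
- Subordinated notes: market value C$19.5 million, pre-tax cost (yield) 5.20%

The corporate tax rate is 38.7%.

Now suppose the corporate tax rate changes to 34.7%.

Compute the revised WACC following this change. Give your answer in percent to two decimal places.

After the change:
Total capital V = 65.7 + 19.5 = 85.2.
Equity: weight = 65.7/85.2 = 0.7711; cost = 17.72%.
Subordinated notes: weight = 19.5/85.2 = 0.2289; after-tax cost = 5.2% × (1 − 34.7%) = 3.3956%.
WACC = 0.7711 × 17.7200% + 0.2289 × 3.3956% = 14.4415%.

14.44%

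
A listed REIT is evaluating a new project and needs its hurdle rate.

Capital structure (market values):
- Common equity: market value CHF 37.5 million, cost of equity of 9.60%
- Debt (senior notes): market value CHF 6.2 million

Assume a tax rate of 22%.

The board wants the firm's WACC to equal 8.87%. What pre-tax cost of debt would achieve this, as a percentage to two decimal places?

5.71%

Total capital V = 37.5 + 6.2 = 43.7.
Equity weight = 37.5/43.7 = 0.8581.
Senior notes weight = 6.2/43.7 = 0.1419.
Equity contribution = 0.8581 × 9.6% = 8.2380%.
Remaining for debt = 8.87% − 8.2380% = 0.6320%.
Rd × (1 − 22%) × 0.1419 = 0.6320%  ⇒  Rd = 5.7111%.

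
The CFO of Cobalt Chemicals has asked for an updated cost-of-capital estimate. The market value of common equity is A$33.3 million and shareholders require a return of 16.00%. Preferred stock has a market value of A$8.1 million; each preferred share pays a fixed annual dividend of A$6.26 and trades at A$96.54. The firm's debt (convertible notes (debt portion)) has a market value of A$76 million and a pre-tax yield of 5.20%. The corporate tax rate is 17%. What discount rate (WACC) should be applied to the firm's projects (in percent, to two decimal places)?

7.78%

Cost of preferred: Rp = 6.26 / 96.54 = 6.4844%.
Total capital V = 33.3 + 8.1 + 76 = 117.4.
Equity: weight = 33.3/117.4 = 0.2836; cost = 16%.
Preferred: weight = 8.1/117.4 = 0.0690; cost = 6.4844%.
Convertible notes (debt portion): weight = 76/117.4 = 0.6474; after-tax cost = 5.2% × (1 − 17%) = 4.3160%.
WACC = 0.2836 × 16.0000% + 0.0690 × 6.4844% + 0.6474 × 4.3160% = 7.7797%.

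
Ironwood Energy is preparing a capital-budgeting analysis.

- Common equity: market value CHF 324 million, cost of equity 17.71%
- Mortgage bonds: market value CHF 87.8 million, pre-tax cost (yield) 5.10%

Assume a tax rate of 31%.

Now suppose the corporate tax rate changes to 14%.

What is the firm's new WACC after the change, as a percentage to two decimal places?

14.87%

After the change:
Total capital V = 324 + 87.8 = 411.8.
Equity: weight = 324/411.8 = 0.7868; cost = 17.71%.
Mortgage bonds: weight = 87.8/411.8 = 0.2132; after-tax cost = 5.1% × (1 − 14%) = 4.3860%.
WACC = 0.7868 × 17.7100% + 0.2132 × 4.3860% = 14.8692%.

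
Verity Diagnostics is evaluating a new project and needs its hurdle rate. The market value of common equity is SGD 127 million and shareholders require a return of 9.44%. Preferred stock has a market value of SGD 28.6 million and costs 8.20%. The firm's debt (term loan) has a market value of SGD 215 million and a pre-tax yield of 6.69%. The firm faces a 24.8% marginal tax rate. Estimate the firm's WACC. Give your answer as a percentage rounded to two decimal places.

6.79%

Total capital V = 127 + 28.6 + 215 = 370.6.
Equity: weight = 127/370.6 = 0.3427; cost = 9.44%.
Preferred: weight = 28.6/370.6 = 0.0772; cost = 8.2%.
Term loan: weight = 215/370.6 = 0.5801; after-tax cost = 6.69% × (1 − 24.8%) = 5.0309%.
WACC = 0.3427 × 9.4400% + 0.0772 × 8.2000% + 0.5801 × 5.0309% = 6.7864%.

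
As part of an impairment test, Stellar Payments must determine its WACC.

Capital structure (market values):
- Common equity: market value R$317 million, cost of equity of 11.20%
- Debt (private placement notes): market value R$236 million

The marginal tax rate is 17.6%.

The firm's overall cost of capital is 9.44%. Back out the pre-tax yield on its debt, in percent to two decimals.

Total capital V = 317 + 236 = 553.
Equity weight = 317/553 = 0.5732.
Private placement notes weight = 236/553 = 0.4268.
Equity contribution = 0.5732 × 11.2% = 6.4203%.
Remaining for debt = 9.44% − 6.4203% = 3.0197%.
Rd × (1 − 17.6%) × 0.4268 = 3.0197%  ⇒  Rd = 8.5873%.

8.59%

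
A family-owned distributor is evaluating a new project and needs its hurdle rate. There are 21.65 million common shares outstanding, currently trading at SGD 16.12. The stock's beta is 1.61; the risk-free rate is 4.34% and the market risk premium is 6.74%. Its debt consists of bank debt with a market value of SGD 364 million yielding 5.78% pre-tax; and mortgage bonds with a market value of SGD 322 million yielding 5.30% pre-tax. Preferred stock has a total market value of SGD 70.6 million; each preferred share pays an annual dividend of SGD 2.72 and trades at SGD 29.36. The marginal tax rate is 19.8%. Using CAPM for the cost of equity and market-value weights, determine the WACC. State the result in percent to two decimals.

8.15%

Cost of equity via CAPM: Re = 4.34% + 1.61 × 6.74% = 15.1914%.
Cost of preferred: Rp = 2.72 / 29.36 = 9.2643%.
Market value of equity E = 16.12 × 21.65m = 348.998m.
Total capital V = 348.998 + 70.6 + 364 + 322 = 1105.598.
Equity: weight = 348.998/1105.598 = 0.3157; cost = 15.1914%.
Preferred: weight = 70.6/1105.598 = 0.0639; cost = 9.2643%.
Bank debt: weight = 364/1105.598 = 0.3292; after-tax cost = 5.78% × (1 − 19.8%) = 4.6356%.
Mortgage bonds: weight = 322/1105.598 = 0.2912; after-tax cost = 5.3% × (1 − 19.8%) = 4.2506%.
WACC = 0.3157 × 15.1914% + 0.0639 × 9.2643% + 0.3292 × 4.6356% + 0.2912 × 4.2506% = 8.1511%.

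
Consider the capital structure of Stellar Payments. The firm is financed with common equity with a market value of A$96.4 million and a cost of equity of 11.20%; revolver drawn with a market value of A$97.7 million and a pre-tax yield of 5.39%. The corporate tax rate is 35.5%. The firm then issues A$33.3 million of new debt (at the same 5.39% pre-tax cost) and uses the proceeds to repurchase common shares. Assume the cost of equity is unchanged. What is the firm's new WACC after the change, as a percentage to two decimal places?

After the change:
Total capital V = 63.1 + 131 = 194.1.
Equity: weight = 63.1/194.1 = 0.3251; cost = 11.2%.
Revolver drawn: weight = 131/194.1 = 0.6749; after-tax cost = 5.39% × (1 − 35.5%) = 3.4766%.
WACC = 0.3251 × 11.2000% + 0.6749 × 3.4766% = 5.9874%.

5.99%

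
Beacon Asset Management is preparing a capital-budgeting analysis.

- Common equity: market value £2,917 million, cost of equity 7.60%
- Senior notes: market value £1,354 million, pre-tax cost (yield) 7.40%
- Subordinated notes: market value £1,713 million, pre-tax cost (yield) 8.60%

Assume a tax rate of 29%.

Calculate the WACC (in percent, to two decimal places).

Total capital V = 2917 + 1354 + 1713 = 5984.
Equity: weight = 2917/5984 = 0.4875; cost = 7.6%.
Senior notes: weight = 1354/5984 = 0.2263; after-tax cost = 7.4% × (1 − 29%) = 5.2540%.
Subordinated notes: weight = 1713/5984 = 0.2863; after-tax cost = 8.6% × (1 − 29%) = 6.1060%.
WACC = 0.4875 × 7.6000% + 0.2263 × 5.2540% + 0.2863 × 6.1060% = 6.6415%.

6.64%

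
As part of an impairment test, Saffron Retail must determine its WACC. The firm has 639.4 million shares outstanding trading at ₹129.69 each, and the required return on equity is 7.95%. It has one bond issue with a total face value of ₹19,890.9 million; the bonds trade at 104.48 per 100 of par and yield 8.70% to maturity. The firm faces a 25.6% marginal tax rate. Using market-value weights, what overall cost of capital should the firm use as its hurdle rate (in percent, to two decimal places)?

Market value of equity E = 129.69 × 639.4m = 82923.786m. Market value of debt D = 19890.9m × 104.48/100 = 20782.01232m.
Total capital V = 82923.786 + 20782.01232 = 103705.79832.
Equity: weight = 82923.786/103705.79832 = 0.7996; cost = 7.95%.
Bonds outstanding: weight = 20782.01232/103705.79832 = 0.2004; after-tax cost = 8.7% × (1 − 25.6%) = 6.4728%.
WACC = 0.7996 × 7.9500% + 0.2004 × 6.4728% = 7.6540%.

7.65%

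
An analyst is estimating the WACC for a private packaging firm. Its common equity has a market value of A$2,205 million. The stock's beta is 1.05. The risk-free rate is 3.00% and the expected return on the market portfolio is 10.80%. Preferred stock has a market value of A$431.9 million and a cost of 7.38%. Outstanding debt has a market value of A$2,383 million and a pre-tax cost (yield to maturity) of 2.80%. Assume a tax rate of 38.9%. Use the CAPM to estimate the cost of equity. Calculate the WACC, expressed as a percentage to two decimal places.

6.36%

Market risk premium = 10.8% − 3.0% = 7.8%.
Cost of equity via CAPM: Re = 3.0% + 1.05 × 7.8% = 11.1900%.
Total capital V = 2205 + 431.9 + 2383 = 5019.9.
Equity: weight = 2205/5019.9 = 0.4393; cost = 11.19%.
Preferred: weight = 431.9/5019.9 = 0.0860; cost = 7.38%.
Debt: weight = 2383/5019.9 = 0.4747; after-tax cost = 2.8% × (1 − 38.9%) = 1.7108%.
WACC = 0.4393 × 11.1900% + 0.0860 × 7.3800% + 0.4747 × 1.7108% = 6.3623%.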